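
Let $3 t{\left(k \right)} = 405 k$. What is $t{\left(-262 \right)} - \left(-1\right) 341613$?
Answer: $306243$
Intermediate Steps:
$t{\left(k \right)} = 135 k$ ($t{\left(k \right)} = \frac{405 k}{3} = 135 k$)
$t{\left(-262 \right)} - \left(-1\right) 341613 = 135 \left(-262\right) - \left(-1\right) 341613 = -35370 - -341613 = -35370 + 341613 = 306243$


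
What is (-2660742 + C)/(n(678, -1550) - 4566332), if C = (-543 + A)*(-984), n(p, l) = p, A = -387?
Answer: 872811/2282827 ≈ 0.38234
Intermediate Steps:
C = 915120 (C = (-543 - 387)*(-984) = -930*(-984) = 915120)
(-2660742 + C)/(n(678, -1550) - 4566332) = (-2660742 + 915120)/(678 - 4566332) = -1745622/(-4565654) = -1745622*(-1/4565654) = 872811/2282827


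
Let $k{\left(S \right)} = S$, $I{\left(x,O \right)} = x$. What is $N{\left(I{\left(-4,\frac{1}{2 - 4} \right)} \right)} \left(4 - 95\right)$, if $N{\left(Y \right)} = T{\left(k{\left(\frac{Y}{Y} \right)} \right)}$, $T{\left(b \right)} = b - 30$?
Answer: $2639$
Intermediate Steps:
$T{\left(b \right)} = -30 + b$ ($T{\left(b \right)} = b - 30 = -30 + b$)
$N{\left(Y \right)} = -29$ ($N{\left(Y \right)} = -30 + \frac{Y}{Y} = -30 + 1 = -29$)
$N{\left(I{\left(-4,\frac{1}{2 - 4} \right)} \right)} \left(4 - 95\right) = - 29 \left(4 - 95\right) = \left(-29\right) \left(-91\right) = 2639$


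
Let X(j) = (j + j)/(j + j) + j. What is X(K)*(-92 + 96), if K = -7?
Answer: -24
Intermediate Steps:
X(j) = 1 + j (X(j) = (2*j)/((2*j)) + j = (2*j)*(1/(2*j)) + j = 1 + j)
X(K)*(-92 + 96) = (1 - 7)*(-92 + 96) = -6*4 = -24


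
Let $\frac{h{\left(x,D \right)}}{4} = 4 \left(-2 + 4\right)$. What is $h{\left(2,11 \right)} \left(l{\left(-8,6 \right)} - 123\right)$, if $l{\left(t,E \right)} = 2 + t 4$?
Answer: $-4896$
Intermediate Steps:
$l{\left(t,E \right)} = 2 + 4 t$
$h{\left(x,D \right)} = 32$ ($h{\left(x,D \right)} = 4 \cdot 4 \left(-2 + 4\right) = 4 \cdot 4 \cdot 2 = 4 \cdot 8 = 32$)
$h{\left(2,11 \right)} \left(l{\left(-8,6 \right)} - 123\right) = 32 \left(\left(2 + 4 \left(-8\right)\right) - 123\right) = 32 \left(\left(2 - 32\right) - 123\right) = 32 \left(-30 - 123\right) = 32 \left(-153\right) = -4896$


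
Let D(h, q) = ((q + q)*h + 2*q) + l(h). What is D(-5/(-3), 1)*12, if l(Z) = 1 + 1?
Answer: 88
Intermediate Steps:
l(Z) = 2
D(h, q) = 2 + 2*q + 2*h*q (D(h, q) = ((q + q)*h + 2*q) + 2 = ((2*q)*h + 2*q) + 2 = (2*h*q + 2*q) + 2 = (2*q + 2*h*q) + 2 = 2 + 2*q + 2*h*q)
D(-5/(-3), 1)*12 = (2 + 2*1 + 2*(-5/(-3))*1)*12 = (2 + 2 + 2*(-5*(-⅓))*1)*12 = (2 + 2 + 2*(5/3)*1)*12 = (2 + 2 + 10/3)*12 = (22/3)*12 = 88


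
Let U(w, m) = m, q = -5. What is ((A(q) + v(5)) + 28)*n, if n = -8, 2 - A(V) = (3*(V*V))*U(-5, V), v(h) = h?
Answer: -3280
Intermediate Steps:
A(V) = 2 - 3*V**3 (A(V) = 2 - 3*(V*V)*V = 2 - 3*V**2*V = 2 - 3*V**3)
((A(q) + v(5)) + 28)*n = (((2 - 3*(-5)**3) + 5) + 28)*(-8) = (((2 - 3*(-125)) + 5) + 28)*(-8) = (((2 + 375) + 5) + 28)*(-8) = ((377 + 5) + 28)*(-8) = (382 + 28)*(-8) = 410*(-8) = -3280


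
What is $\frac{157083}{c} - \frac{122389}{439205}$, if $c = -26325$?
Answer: $- \frac{370325792}{59292675} \approx -6.2457$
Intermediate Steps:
$\frac{157083}{c} - \frac{122389}{439205} = \frac{157083}{-26325} - \frac{122389}{439205} = 157083 \left(- \frac{1}{26325}\right) - \frac{122389}{439205} = - \frac{52361}{8775} - \frac{122389}{439205} = - \frac{370325792}{59292675}$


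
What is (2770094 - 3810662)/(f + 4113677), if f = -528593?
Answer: -86714/298757 ≈ -0.29025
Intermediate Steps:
(2770094 - 3810662)/(f + 4113677) = (2770094 - 3810662)/(-528593 + 4113677) = -1040568/3585084 = -1040568*1/3585084 = -86714/298757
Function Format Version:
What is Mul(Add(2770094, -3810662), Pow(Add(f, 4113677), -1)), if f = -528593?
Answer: Rational(-86714, 298757) ≈ -0.29025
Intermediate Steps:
Mul(Add(2770094, -3810662), Pow(Add(f, 4113677), -1)) = Mul(Add(2770094, -3810662), Pow(Add(-528593, 4113677), -1)) = Mul(-1040568, Pow(3585084, -1)) = Mul(-1040568, Rational(1, 3585084)) = Rational(-86714, 298757)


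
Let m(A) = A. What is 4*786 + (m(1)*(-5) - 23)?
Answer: 3116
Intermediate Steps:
4*786 + (m(1)*(-5) - 23) = 4*786 + (1*(-5) - 23) = 3144 + (-5 - 23) = 3144 - 28 = 3116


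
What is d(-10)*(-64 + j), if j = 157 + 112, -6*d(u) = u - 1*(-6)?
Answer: 410/3 ≈ 136.67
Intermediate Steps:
d(u) = -1 - u/6 (d(u) = -(u - 1*(-6))/6 = -(u + 6)/6 = -(6 + u)/6 = -1 - u/6)
j = 269
d(-10)*(-64 + j) = (-1 - ⅙*(-10))*(-64 + 269) = (-1 + 5/3)*205 = (⅔)*205 = 410/3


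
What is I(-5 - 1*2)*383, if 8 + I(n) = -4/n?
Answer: -19916/7 ≈ -2845.1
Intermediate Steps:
I(n) = -8 - 4/n
I(-5 - 1*2)*383 = (-8 - 4/(-5 - 1*2))*383 = (-8 - 4/(-5 - 2))*383 = (-8 - 4/(-7))*383 = (-8 - 4*(-1/7))*383 = (-8 + 4/7)*383 = -52/7*383 = -19916/7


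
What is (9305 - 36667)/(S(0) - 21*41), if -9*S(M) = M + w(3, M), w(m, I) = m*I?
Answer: 27362/861 ≈ 31.779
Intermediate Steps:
w(m, I) = I*m
S(M) = -4*M/9 (S(M) = -(M + M*3)/9 = -(M + 3*M)/9 = -4*M/9)
(9305 - 36667)/(S(0) - 21*41) = (9305 - 36667)/(-4/9*0 - 21*41) = -27362/(0 - 861) = -27362/(-861) = -27362*(-1/861) = 27362/861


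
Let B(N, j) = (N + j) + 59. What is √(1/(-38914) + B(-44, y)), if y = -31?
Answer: 5*I*√969153170/38914 ≈ 4.0*I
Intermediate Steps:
B(N, j) = 59 + N + j
√(1/(-38914) + B(-44, y)) = √(1/(-38914) + (59 - 44 - 31)) = √(-1/38914 - 16) = √(-622625/38914) = 5*I*√969153170/38914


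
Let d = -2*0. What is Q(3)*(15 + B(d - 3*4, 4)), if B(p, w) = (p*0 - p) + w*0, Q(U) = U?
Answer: 81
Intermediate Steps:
d = 0
B(p, w) = -p (B(p, w) = (0 - p) + 0 = -p + 0 = -p)
Q(3)*(15 + B(d - 3*4, 4)) = 3*(15 - (0 - 3*4)) = 3*(15 - (0 - 12)) = 3*(15 - 1*(-12)) = 3*(15 + 12) = 3*27 = 81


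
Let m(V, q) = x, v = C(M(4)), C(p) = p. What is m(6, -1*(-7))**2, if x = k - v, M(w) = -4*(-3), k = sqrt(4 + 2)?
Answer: (12 - sqrt(6))**2 ≈ 91.212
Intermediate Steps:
k = sqrt(6) ≈ 2.4495
M(w) = 12
v = 12
x = -12 + sqrt(6) (x = sqrt(6) - 1*12 = sqrt(6) - 12 = -12 + sqrt(6) ≈ -9.5505)
m(V, q) = -12 + sqrt(6)
m(6, -1*(-7))**2 = (-12 + sqrt(6))**2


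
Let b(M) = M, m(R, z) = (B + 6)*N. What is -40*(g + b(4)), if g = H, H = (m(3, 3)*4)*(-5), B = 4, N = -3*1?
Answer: -24160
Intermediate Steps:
N = -3
m(R, z) = -30 (m(R, z) = (4 + 6)*(-3) = 10*(-3) = -30)
H = 600 (H = -30*4*(-5) = -120*(-5) = 600)
g = 600
-40*(g + b(4)) = -40*(600 + 4) = -40*604 = -24160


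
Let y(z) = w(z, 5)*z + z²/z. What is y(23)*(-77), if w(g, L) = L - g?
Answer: 30107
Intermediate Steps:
y(z) = z + z*(5 - z) (y(z) = (5 - z)*z + z²/z = z*(5 - z) + z = z + z*(5 - z))
y(23)*(-77) = (23*(6 - 1*23))*(-77) = (23*(6 - 23))*(-77) = (23*(-17))*(-77) = -391*(-77) = 30107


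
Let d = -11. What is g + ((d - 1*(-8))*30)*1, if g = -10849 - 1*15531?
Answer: -26470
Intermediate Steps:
g = -26380 (g = -10849 - 15531 = -26380)
g + ((d - 1*(-8))*30)*1 = -26380 + ((-11 - 1*(-8))*30)*1 = -26380 + ((-11 + 8)*30)*1 = -26380 - 3*30*1 = -26380 - 90*1 = -26380 - 90 = -26470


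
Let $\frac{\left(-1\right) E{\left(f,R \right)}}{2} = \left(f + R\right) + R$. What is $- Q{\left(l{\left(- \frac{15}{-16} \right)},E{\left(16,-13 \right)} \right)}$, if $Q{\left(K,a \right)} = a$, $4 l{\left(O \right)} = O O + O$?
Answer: $-20$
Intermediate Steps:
$E{\left(f,R \right)} = - 4 R - 2 f$ ($E{\left(f,R \right)} = - 2 \left(\left(f + R\right) + R\right) = - 2 \left(\left(R + f\right) + R\right) = - 2 \left(f + 2 R\right) = - 4 R - 2 f$)
$l{\left(O \right)} = \frac{O}{4} + \frac{O^{2}}{4}$ ($l{\left(O \right)} = \frac{O O + O}{4} = \frac{O^{2} + O}{4} = \frac{O + O^{2}}{4} = \frac{O}{4} + \frac{O^{2}}{4}$)
$- Q{\left(l{\left(- \frac{15}{-16} \right)},E{\left(16,-13 \right)} \right)} = - (\left(-4\right) \left(-13\right) - 32) = - (52 - 32) = \left(-1\right) 20 = -20$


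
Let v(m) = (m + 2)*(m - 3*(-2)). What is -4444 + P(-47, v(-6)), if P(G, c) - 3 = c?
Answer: -4441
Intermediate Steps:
v(m) = (2 + m)*(6 + m) (v(m) = (2 + m)*(m + 6) = (2 + m)*(6 + m))
P(G, c) = 3 + c
-4444 + P(-47, v(-6)) = -4444 + (3 + (12 + (-6)² + 8*(-6))) = -4444 + (3 + (12 + 36 - 48)) = -4444 + (3 + 0) = -4444 + 3 = -4441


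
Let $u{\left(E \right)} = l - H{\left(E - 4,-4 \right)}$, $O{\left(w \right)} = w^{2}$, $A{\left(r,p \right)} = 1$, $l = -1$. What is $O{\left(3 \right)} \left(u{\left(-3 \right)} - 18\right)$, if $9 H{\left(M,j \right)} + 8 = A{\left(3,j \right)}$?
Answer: $-164$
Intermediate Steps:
$H{\left(M,j \right)} = - \frac{7}{9}$ ($H{\left(M,j \right)} = - \frac{8}{9} + \frac{1}{9} \cdot 1 = - \frac{8}{9} + \frac{1}{9} = - \frac{7}{9}$)
$u{\left(E \right)} = - \frac{2}{9}$ ($u{\left(E \right)} = -1 - - \frac{7}{9} = -1 + \frac{7}{9} = - \frac{2}{9}$)
$O{\left(3 \right)} \left(u{\left(-3 \right)} - 18\right) = 3^{2} \left(- \frac{2}{9} - 18\right) = 9 \left(- \frac{164}{9}\right) = -164$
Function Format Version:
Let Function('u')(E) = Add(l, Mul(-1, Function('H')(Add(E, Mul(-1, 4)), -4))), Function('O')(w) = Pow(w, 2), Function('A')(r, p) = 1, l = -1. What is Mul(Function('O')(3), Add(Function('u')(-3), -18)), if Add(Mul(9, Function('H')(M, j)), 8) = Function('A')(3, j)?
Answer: -164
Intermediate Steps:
Function('H')(M, j) = Rational(-7, 9) (Function('H')(M, j) = Add(Rational(-8, 9), Mul(Rational(1, 9), 1)) = Add(Rational(-8, 9), Rational(1, 9)) = Rational(-7, 9))
Function('u')(E) = Rational(-2, 9) (Function('u')(E) = Add(-1, Mul(-1, Rational(-7, 9))) = Add(-1, Rational(7, 9)) = Rational(-2, 9))
Mul(Function('O')(3), Add(Function('u')(-3), -18)) = Mul(Pow(3, 2), Add(Rational(-2, 9), -18)) = Mul(9, Rational(-164, 9)) = -164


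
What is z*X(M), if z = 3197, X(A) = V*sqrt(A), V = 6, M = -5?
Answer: 19182*I*sqrt(5) ≈ 42892.0*I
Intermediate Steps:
X(A) = 6*sqrt(A)
z*X(M) = 3197*(6*sqrt(-5)) = 3197*(6*(I*sqrt(5))) = 3197*(6*I*sqrt(5)) = 19182*I*sqrt(5)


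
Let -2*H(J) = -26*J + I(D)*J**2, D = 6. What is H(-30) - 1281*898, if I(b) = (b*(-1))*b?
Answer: -1134528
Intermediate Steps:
I(b) = -b**2 (I(b) = (-b)*b = -b**2)
H(J) = 13*J + 18*J**2 (H(J) = -(-26*J + (-1*6**2)*J**2)/2 = -(-26*J + (-1*36)*J**2)/2 = -(-26*J - 36*J**2)/2 = -(-36*J**2 - 26*J)/2 = 13*J + 18*J**2)
H(-30) - 1281*898 = -30*(13 + 18*(-30)) - 1281*898 = -30*(13 - 540) - 1150338 = -30*(-527) - 1150338 = 15810 - 1150338 = -1134528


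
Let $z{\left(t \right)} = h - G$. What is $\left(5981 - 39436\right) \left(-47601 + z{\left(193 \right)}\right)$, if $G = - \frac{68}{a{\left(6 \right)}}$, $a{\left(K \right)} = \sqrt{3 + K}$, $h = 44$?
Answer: $\frac{4770783365}{3} \approx 1.5903 \cdot 10^{9}$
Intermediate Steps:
$G = - \frac{68}{3}$ ($G = - \frac{68}{\sqrt{3 + 6}} = - \frac{68}{\sqrt{9}} = - \frac{68}{3} \approx -22.667$)
$z{\left(t \right)} = \frac{200}{3}$ ($z{\left(t \right)} = 44 - - \frac{68}{3} = 44 + \frac{68}{3} = \frac{200}{3}$)
$\left(5981 - 39436\right) \left(-47601 + z{\left(193 \right)}\right) = \left(5981 - 39436\right) \left(-47601 + \frac{200}{3}\right) = \left(-33455\right) \left(- \frac{142603}{3}\right) = \frac{4770783365}{3}$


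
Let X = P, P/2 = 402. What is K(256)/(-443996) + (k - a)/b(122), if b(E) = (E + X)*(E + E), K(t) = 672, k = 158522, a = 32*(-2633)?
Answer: 1922154045/1791397004 ≈ 1.0730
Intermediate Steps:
a = -84256
P = 804 (P = 2*402 = 804)
X = 804
b(E) = 2*E*(804 + E) (b(E) = (E + 804)*(E + E) = (804 + E)*(2*E) = 2*E*(804 + E))
K(256)/(-443996) + (k - a)/b(122) = 672/(-443996) + (158522 - 1*(-84256))/((2*122*(804 + 122))) = 672*(-1/443996) + (158522 + 84256)/((2*122*926)) = -24/15857 + 242778/225944 = -24/15857 + 242778*(1/225944) = -24/15857 + 121389/112972 = 1922154045/1791397004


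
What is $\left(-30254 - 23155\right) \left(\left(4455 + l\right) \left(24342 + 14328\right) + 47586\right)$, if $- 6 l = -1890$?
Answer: $-9854146683774$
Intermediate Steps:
$l = 315$ ($l = \left(- \frac{1}{6}\right) \left(-1890\right) = 315$)
$\left(-30254 - 23155\right) \left(\left(4455 + l\right) \left(24342 + 14328\right) + 47586\right) = \left(-30254 - 23155\right) \left(\left(4455 + 315\right) \left(24342 + 14328\right) + 47586\right) = - 53409 \left(4770 \cdot 38670 + 47586\right) = - 53409 \left(184455900 + 47586\right) = \left(-53409\right) 184503486 = -9854146683774$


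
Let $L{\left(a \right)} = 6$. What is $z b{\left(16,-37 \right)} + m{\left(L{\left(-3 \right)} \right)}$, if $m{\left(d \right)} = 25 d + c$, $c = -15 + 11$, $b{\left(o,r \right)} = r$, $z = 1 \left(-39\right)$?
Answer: $1589$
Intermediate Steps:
$z = -39$
$c = -4$
$m{\left(d \right)} = -4 + 25 d$ ($m{\left(d \right)} = 25 d - 4 = -4 + 25 d$)
$z b{\left(16,-37 \right)} + m{\left(L{\left(-3 \right)} \right)} = \left(-39\right) \left(-37\right) + \left(-4 + 25 \cdot 6\right) = 1443 + \left(-4 + 150\right) = 1443 + 146 = 1589$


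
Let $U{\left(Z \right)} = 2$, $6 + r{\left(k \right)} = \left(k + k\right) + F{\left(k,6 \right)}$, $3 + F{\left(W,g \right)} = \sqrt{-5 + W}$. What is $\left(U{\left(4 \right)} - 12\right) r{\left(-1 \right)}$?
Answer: $110 - 10 i \sqrt{6} \approx 110.0 - 24.495 i$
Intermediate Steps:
$F{\left(W,g \right)} = -3 + \sqrt{-5 + W}$
$r{\left(k \right)} = -9 + \sqrt{-5 + k} + 2 k$ ($r{\left(k \right)} = -6 + \left(\left(k + k\right) + \left(-3 + \sqrt{-5 + k}\right)\right) = -6 + \left(2 k + \left(-3 + \sqrt{-5 + k}\right)\right) = -6 + \left(-3 + \sqrt{-5 + k} + 2 k\right) = -9 + \sqrt{-5 + k} + 2 k$)
$\left(U{\left(4 \right)} - 12\right) r{\left(-1 \right)} = \left(2 - 12\right) \left(-9 + \sqrt{-5 - 1} + 2 \left(-1\right)\right) = - 10 \left(-9 + \sqrt{-6} - 2\right) = - 10 \left(-9 + i \sqrt{6} - 2\right) = - 10 \left(-11 + i \sqrt{6}\right) = 110 - 10 i \sqrt{6}$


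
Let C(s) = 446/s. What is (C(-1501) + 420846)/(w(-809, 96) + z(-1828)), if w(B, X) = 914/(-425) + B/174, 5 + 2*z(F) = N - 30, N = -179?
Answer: -46713431130000/12631682011 ≈ -3698.1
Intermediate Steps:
z(F) = -107 (z(F) = -5/2 + (-179 - 30)/2 = -5/2 + (1/2)*(-209) = -5/2 - 209/2 = -107)
w(B, X) = -914/425 + B/174 (w(B, X) = 914*(-1/425) + B*(1/174) = -914/425 + B/174)
(C(-1501) + 420846)/(w(-809, 96) + z(-1828)) = (446/(-1501) + 420846)/((-914/425 + (1/174)*(-809)) - 107) = (446*(-1/1501) + 420846)/((-914/425 - 809/174) - 107) = (-446/1501 + 420846)/(-502861/73950 - 107) = 631689400/(1501*(-8415511/73950)) = (631689400/1501)*(-73950/8415511) = -46713431130000/12631682011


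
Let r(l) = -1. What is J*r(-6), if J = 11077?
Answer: -11077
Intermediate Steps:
J*r(-6) = 11077*(-1) = -11077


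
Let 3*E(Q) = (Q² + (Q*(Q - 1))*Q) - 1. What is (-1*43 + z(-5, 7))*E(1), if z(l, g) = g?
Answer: 0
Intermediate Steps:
E(Q) = -⅓ + Q²/3 + Q²*(-1 + Q)/3 (E(Q) = ((Q² + (Q*(Q - 1))*Q) - 1)/3 = ((Q² + (Q*(-1 + Q))*Q) - 1)/3 = ((Q² + Q²*(-1 + Q)) - 1)/3 = (-1 + Q² + Q²*(-1 + Q))/3 = -⅓ + Q²/3 + Q²*(-1 + Q)/3)
(-1*43 + z(-5, 7))*E(1) = (-1*43 + 7)*(-⅓ + (⅓)*1³) = (-43 + 7)*(-⅓ + (⅓)*1) = -36*(-⅓ + ⅓) = -36*0 = 0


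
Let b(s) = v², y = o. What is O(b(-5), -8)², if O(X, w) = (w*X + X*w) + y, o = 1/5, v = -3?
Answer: 516961/25 ≈ 20678.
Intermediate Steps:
o = ⅕ ≈ 0.20000
y = ⅕ ≈ 0.20000
b(s) = 9 (b(s) = (-3)² = 9)
O(X, w) = ⅕ + 2*X*w (O(X, w) = (w*X + X*w) + ⅕ = (X*w + X*w) + ⅕ = 2*X*w + ⅕ = ⅕ + 2*X*w)
O(b(-5), -8)² = (⅕ + 2*9*(-8))² = (⅕ - 144)² = (-719/5)² = 516961/25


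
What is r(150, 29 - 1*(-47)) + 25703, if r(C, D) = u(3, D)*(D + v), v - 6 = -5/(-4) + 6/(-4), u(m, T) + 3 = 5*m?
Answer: 26684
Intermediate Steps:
u(m, T) = -3 + 5*m
v = 23/4 (v = 6 + (-5/(-4) + 6/(-4)) = 6 + (-5*(-1/4) + 6*(-1/4)) = 6 + (5/4 - 3/2) = 6 - 1/4 = 23/4 ≈ 5.7500)
r(C, D) = 69 + 12*D (r(C, D) = (-3 + 5*3)*(D + 23/4) = (-3 + 15)*(23/4 + D) = 12*(23/4 + D) = 69 + 12*D)
r(150, 29 - 1*(-47)) + 25703 = (69 + 12*(29 - 1*(-47))) + 25703 = (69 + 12*(29 + 47)) + 25703 = (69 + 12*76) + 25703 = (69 + 912) + 25703 = 981 + 25703 = 26684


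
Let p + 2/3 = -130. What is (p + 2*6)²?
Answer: 126736/9 ≈ 14082.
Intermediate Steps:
p = -392/3 (p = -⅔ - 130 = -392/3 ≈ -130.67)
(p + 2*6)² = (-392/3 + 2*6)² = (-392/3 + 12)² = (-356/3)² = 126736/9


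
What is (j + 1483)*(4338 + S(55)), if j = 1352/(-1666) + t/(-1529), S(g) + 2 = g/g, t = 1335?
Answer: 8182564433464/1273657 ≈ 6.4245e+6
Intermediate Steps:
S(g) = -1 (S(g) = -2 + g/g = -2 + 1 = -1)
j = -2145659/1273657 (j = 1352/(-1666) + 1335/(-1529) = 1352*(-1/1666) + 1335*(-1/1529) = -676/833 - 1335/1529 = -2145659/1273657 ≈ -1.6846)
(j + 1483)*(4338 + S(55)) = (-2145659/1273657 + 1483)*(4338 - 1) = (1886687672/1273657)*4337 = 8182564433464/1273657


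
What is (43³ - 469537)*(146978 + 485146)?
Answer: -246547323720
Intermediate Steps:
(43³ - 469537)*(146978 + 485146) = (79507 - 469537)*632124 = -390030*632124 = -246547323720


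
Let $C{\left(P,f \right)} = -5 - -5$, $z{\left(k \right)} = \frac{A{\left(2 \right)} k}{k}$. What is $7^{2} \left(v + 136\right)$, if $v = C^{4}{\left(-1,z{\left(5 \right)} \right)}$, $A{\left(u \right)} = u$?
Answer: $6664$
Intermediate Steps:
$z{\left(k \right)} = 2$ ($z{\left(k \right)} = \frac{2 k}{k} = 2$)
$C{\left(P,f \right)} = 0$ ($C{\left(P,f \right)} = -5 + 5 = 0$)
$v = 0$ ($v = 0^{4} = 0$)
$7^{2} \left(v + 136\right) = 7^{2} \left(0 + 136\right) = 49 \cdot 136 = 6664$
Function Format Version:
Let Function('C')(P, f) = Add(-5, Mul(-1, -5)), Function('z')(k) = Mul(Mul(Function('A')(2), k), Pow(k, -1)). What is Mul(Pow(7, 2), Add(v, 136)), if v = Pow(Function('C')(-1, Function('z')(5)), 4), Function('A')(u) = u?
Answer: 6664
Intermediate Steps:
Function('z')(k) = 2 (Function('z')(k) = Mul(Mul(2, k), Pow(k, -1)) = 2)
Function('C')(P, f) = 0 (Function('C')(P, f) = Add(-5, 5) = 0)
v = 0 (v = Pow(0, 4) = 0)
Mul(Pow(7, 2), Add(v, 136)) = Mul(Pow(7, 2), Add(0, 136)) = Mul(49, 136) = 6664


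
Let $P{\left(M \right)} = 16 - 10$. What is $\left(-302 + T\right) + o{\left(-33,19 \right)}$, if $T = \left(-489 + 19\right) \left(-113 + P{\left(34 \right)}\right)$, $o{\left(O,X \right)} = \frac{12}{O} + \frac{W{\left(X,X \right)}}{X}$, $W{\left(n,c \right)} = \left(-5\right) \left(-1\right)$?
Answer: $\frac{10447471}{209} \approx 49988.0$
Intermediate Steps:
$W{\left(n,c \right)} = 5$
$P{\left(M \right)} = 6$
$o{\left(O,X \right)} = \frac{5}{X} + \frac{12}{O}$ ($o{\left(O,X \right)} = \frac{12}{O} + \frac{5}{X} = \frac{5}{X} + \frac{12}{O}$)
$T = 50290$ ($T = \left(-489 + 19\right) \left(-113 + 6\right) = \left(-470\right) \left(-107\right) = 50290$)
$\left(-302 + T\right) + o{\left(-33,19 \right)} = \left(-302 + 50290\right) + \left(\frac{5}{19} + \frac{12}{-33}\right) = 49988 + \left(5 \cdot \frac{1}{19} + 12 \left(- \frac{1}{33}\right)\right) = 49988 + \left(\frac{5}{19} - \frac{4}{11}\right) = 49988 - \frac{21}{209} = \frac{10447471}{209}$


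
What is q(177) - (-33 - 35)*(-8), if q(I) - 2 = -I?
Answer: -719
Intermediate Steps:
q(I) = 2 - I
q(177) - (-33 - 35)*(-8) = (2 - 1*177) - (-33 - 35)*(-8) = (2 - 177) - (-68)*(-8) = -175 - 1*544 = -175 - 544 = -719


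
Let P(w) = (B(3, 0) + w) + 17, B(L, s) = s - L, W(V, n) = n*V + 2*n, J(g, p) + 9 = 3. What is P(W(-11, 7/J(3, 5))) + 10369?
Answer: 20787/2 ≈ 10394.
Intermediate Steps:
J(g, p) = -6 (J(g, p) = -9 + 3 = -6)
W(V, n) = 2*n + V*n (W(V, n) = V*n + 2*n = 2*n + V*n)
P(w) = 14 + w (P(w) = ((0 - 1*3) + w) + 17 = ((0 - 3) + w) + 17 = (-3 + w) + 17 = 14 + w)
P(W(-11, 7/J(3, 5))) + 10369 = (14 + (7/(-6))*(2 - 11)) + 10369 = (14 + (7*(-⅙))*(-9)) + 10369 = (14 - 7/6*(-9)) + 10369 = (14 + 21/2) + 10369 = 49/2 + 10369 = 20787/2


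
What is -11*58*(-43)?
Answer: 27434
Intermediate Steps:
-11*58*(-43) = -638*(-43) = 27434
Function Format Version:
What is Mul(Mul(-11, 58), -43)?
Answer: 27434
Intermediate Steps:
Mul(Mul(-11, 58), -43) = Mul(-638, -43) = 27434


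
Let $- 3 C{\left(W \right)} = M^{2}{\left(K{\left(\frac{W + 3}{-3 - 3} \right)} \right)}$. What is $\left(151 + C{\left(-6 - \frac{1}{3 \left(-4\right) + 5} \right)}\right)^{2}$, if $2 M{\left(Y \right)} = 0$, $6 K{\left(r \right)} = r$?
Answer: $22801$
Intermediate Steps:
$K{\left(r \right)} = \frac{r}{6}$
$M{\left(Y \right)} = 0$ ($M{\left(Y \right)} = \frac{1}{2} \cdot 0 = 0$)
$C{\left(W \right)} = 0$ ($C{\left(W \right)} = - \frac{0^{2}}{3} = \left(- \frac{1}{3}\right) 0 = 0$)
$\left(151 + C{\left(-6 - \frac{1}{3 \left(-4\right) + 5} \right)}\right)^{2} = \left(151 + 0\right)^{2} = 151^{2} = 22801$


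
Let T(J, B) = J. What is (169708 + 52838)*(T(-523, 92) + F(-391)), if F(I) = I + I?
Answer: -290422530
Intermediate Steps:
F(I) = 2*I
(169708 + 52838)*(T(-523, 92) + F(-391)) = (169708 + 52838)*(-523 + 2*(-391)) = 222546*(-523 - 782) = 222546*(-1305) = -290422530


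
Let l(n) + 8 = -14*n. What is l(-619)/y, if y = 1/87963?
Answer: 761583654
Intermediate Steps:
l(n) = -8 - 14*n
y = 1/87963 ≈ 1.1368e-5
l(-619)/y = (-8 - 14*(-619))/(1/87963) = (-8 + 8666)*87963 = 8658*87963 = 761583654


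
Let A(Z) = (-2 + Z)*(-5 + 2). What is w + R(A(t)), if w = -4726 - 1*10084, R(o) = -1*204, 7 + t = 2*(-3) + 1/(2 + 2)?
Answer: -15014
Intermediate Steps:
t = -51/4 (t = -7 + (2*(-3) + 1/(2 + 2)) = -7 + (-6 + 1/4) = -7 + (-6 + ¼) = -7 - 23/4 = -51/4 ≈ -12.750)
A(Z) = 6 - 3*Z (A(Z) = (-2 + Z)*(-3) = 6 - 3*Z)
R(o) = -204
w = -14810 (w = -4726 - 10084 = -14810)
w + R(A(t)) = -14810 - 204 = -15014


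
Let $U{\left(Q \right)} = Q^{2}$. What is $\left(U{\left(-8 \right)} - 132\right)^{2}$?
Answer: $4624$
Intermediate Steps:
$\left(U{\left(-8 \right)} - 132\right)^{2} = \left(\left(-8\right)^{2} - 132\right)^{2} = \left(64 - 132\right)^{2} = \left(-68\right)^{2} = 4624$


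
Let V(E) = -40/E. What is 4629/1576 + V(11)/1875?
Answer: 19082017/6501000 ≈ 2.9352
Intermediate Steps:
4629/1576 + V(11)/1875 = 4629/1576 - 40/11/1875 = 4629*(1/1576) - 40*1/11*(1/1875) = 4629/1576 - 40/11*1/1875 = 4629/1576 - 8/4125 = 19082017/6501000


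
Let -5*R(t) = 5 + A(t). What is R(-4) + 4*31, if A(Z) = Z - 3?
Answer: 622/5 ≈ 124.40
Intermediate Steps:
A(Z) = -3 + Z
R(t) = -⅖ - t/5 (R(t) = -(5 + (-3 + t))/5 = -(2 + t)/5 = -⅖ - t/5)
R(-4) + 4*31 = (-⅖ - ⅕*(-4)) + 4*31 = (-⅖ + ⅘) + 124 = ⅖ + 124 = 622/5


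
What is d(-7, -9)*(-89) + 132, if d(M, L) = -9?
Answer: 933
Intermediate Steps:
d(-7, -9)*(-89) + 132 = -9*(-89) + 132 = 801 + 132 = 933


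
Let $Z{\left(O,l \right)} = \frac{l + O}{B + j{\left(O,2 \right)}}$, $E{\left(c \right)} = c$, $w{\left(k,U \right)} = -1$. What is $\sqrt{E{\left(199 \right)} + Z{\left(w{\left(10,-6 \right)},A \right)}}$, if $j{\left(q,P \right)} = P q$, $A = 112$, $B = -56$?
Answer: $\frac{\sqrt{662998}}{58} \approx 14.039$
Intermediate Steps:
$Z{\left(O,l \right)} = \frac{O + l}{-56 + 2 O}$ ($Z{\left(O,l \right)} = \frac{l + O}{-56 + 2 O} = \frac{O + l}{-56 + 2 O}$)
$\sqrt{E{\left(199 \right)} + Z{\left(w{\left(10,-6 \right)},A \right)}} = \sqrt{199 + \frac{-1 + 112}{2 \left(-28 - 1\right)}} = \sqrt{199 + \frac{1}{2} \frac{1}{-29} \cdot 111} = \sqrt{199 + \frac{1}{2} \left(- \frac{1}{29}\right) 111} = \sqrt{199 - \frac{111}{58}} = \sqrt{\frac{11431}{58}} = \frac{\sqrt{662998}}{58}$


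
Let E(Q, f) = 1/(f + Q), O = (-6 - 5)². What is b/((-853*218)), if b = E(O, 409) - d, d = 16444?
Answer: 8715319/98555620 ≈ 0.088430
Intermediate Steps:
O = 121 (O = (-11)² = 121)
E(Q, f) = 1/(Q + f)
b = -8715319/530 (b = 1/(121 + 409) - 1*16444 = 1/530 - 16444 = -8715319/530 ≈ -16444.)
b/((-853*218)) = -8715319/(530*((-853*218))) = -8715319/530/(-185954) = -8715319/530*(-1/185954) = 8715319/98555620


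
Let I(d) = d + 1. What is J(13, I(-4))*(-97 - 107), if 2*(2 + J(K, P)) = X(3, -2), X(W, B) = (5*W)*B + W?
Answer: 3162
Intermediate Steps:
I(d) = 1 + d
X(W, B) = W + 5*B*W (X(W, B) = 5*B*W + W = W + 5*B*W)
J(K, P) = -31/2 (J(K, P) = -2 + (3*(1 + 5*(-2)))/2 = -2 + (3*(1 - 10))/2 = -2 + (3*(-9))/2 = -2 + (½)*(-27) = -2 - 27/2 = -31/2)
J(13, I(-4))*(-97 - 107) = -31*(-97 - 107)/2 = -31/2*(-204) = 3162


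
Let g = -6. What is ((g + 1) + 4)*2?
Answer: -2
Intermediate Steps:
((g + 1) + 4)*2 = ((-6 + 1) + 4)*2 = (-5 + 4)*2 = -1*2 = -2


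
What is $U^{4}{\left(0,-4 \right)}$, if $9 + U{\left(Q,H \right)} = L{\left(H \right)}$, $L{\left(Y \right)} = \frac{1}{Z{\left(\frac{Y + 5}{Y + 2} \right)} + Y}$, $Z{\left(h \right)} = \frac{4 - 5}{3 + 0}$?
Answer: $\frac{207360000}{28561} \approx 7260.3$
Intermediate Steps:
$Z{\left(h \right)} = - \frac{1}{3}$
$L{\left(Y \right)} = \frac{1}{- \frac{1}{3} + Y}$
$U{\left(Q,H \right)} = -9 + \frac{3}{-1 + 3 H}$
$U^{4}{\left(0,-4 \right)} = \left(\frac{3 \left(4 - -36\right)}{-1 + 3 \left(-4\right)}\right)^{4} = \left(\frac{3 \left(4 + 36\right)}{-1 - 12}\right)^{4} = \left(3 \frac{1}{-13} \cdot 40\right)^{4} = \left(3 \left(- \frac{1}{13}\right) 40\right)^{4} = \left(- \frac{120}{13}\right)^{4} = \frac{207360000}{28561}$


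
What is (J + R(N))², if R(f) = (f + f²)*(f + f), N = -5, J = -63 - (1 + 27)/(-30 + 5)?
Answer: 42863209/625 ≈ 68581.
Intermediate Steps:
J = -1547/25 (J = -63 - 28/(-25) = -63 - 28*(-1)/25 = -63 - 1*(-28/25) = -63 + 28/25 = -1547/25 ≈ -61.880)
R(f) = 2*f*(f + f²) (R(f) = (f + f²)*(2*f) = 2*f*(f + f²))
(J + R(N))² = (-1547/25 + 2*(-5)²*(1 - 5))² = (-1547/25 + 2*25*(-4))² = (-1547/25 - 200)² = (-6547/25)² = 42863209/625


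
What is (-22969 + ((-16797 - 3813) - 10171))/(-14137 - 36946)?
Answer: 53750/51083 ≈ 1.0522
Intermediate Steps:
(-22969 + ((-16797 - 3813) - 10171))/(-14137 - 36946) = (-22969 + (-20610 - 10171))/(-51083) = (-22969 - 30781)*(-1/51083) = -53750*(-1/51083) = 53750/51083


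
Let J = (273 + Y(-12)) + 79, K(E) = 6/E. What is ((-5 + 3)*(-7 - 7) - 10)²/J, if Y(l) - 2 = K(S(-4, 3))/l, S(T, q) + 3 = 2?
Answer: 648/709 ≈ 0.91396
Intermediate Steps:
S(T, q) = -1 (S(T, q) = -3 + 2 = -1)
Y(l) = 2 - 6/l (Y(l) = 2 + (6/(-1))/l = 2 + (6*(-1))/l = 2 - 6/l)
J = 709/2 (J = (273 + (2 - 6/(-12))) + 79 = (273 + (2 - 6*(-1/12))) + 79 = (273 + (2 + ½)) + 79 = (273 + 5/2) + 79 = 551/2 + 79 = 709/2 ≈ 354.50)
((-5 + 3)*(-7 - 7) - 10)²/J = ((-5 + 3)*(-7 - 7) - 10)²/(709/2) = (-2*(-14) - 10)²*(2/709) = (28 - 10)²*(2/709) = 18²*(2/709) = 324*(2/709) = 648/709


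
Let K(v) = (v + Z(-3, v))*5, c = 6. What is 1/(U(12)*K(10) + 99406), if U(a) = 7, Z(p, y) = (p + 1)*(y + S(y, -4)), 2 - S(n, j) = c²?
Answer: 1/101436 ≈ 9.8584e-6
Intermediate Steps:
S(n, j) = -34 (S(n, j) = 2 - 1*6² = 2 - 1*36 = 2 - 36 = -34)
Z(p, y) = (1 + p)*(-34 + y) (Z(p, y) = (p + 1)*(y - 34) = (1 + p)*(-34 + y))
K(v) = 340 - 5*v (K(v) = (v + (-34 + v - 34*(-3) - 3*v))*5 = (v + (-34 + v + 102 - 3*v))*5 = (v + (68 - 2*v))*5 = (68 - v)*5 = 340 - 5*v)
1/(U(12)*K(10) + 99406) = 1/(7*(340 - 5*10) + 99406) = 1/(7*(340 - 50) + 99406) = 1/(7*290 + 99406) = 1/(2030 + 99406) = 1/101436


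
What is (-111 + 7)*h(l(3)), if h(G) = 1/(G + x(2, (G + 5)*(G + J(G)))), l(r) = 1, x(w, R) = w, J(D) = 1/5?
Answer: -104/3 ≈ -34.667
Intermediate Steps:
J(D) = 1/5
h(G) = 1/(2 + G) (h(G) = 1/(G + 2) = 1/(2 + G))
(-111 + 7)*h(l(3)) = (-111 + 7)/(2 + 1) = -104/3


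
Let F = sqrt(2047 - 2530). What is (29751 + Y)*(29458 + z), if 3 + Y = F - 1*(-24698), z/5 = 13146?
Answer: 5182605848 + 95188*I*sqrt(483) ≈ 5.1826e+9 + 2.092e+6*I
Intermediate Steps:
z = 65730 (z = 5*13146 = 65730)
F = I*sqrt(483) (F = sqrt(-483) = I*sqrt(483) ≈ 21.977*I)
Y = 24695 + I*sqrt(483) (Y = -3 + (I*sqrt(483) - 1*(-24698)) = -3 + (I*sqrt(483) + 24698) = -3 + (24698 + I*sqrt(483)) = 24695 + I*sqrt(483) ≈ 24695.0 + 21.977*I)
(29751 + Y)*(29458 + z) = (29751 + (24695 + I*sqrt(483)))*(29458 + 65730) = (54446 + I*sqrt(483))*95188 = 5182605848 + 95188*I*sqrt(483)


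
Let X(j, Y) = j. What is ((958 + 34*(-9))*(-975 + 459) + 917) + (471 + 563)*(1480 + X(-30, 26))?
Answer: 1163785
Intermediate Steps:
((958 + 34*(-9))*(-975 + 459) + 917) + (471 + 563)*(1480 + X(-30, 26)) = ((958 + 34*(-9))*(-975 + 459) + 917) + (471 + 563)*(1480 - 30) = ((958 - 306)*(-516) + 917) + 1034*1450 = (652*(-516) + 917) + 1499300 = (-336432 + 917) + 1499300 = -335515 + 1499300 = 1163785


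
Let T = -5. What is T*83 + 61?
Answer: -354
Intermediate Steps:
T*83 + 61 = -5*83 + 61 = -415 + 61 = -354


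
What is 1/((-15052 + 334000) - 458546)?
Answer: -1/139598 ≈ -7.1634e-6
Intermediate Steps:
1/((-15052 + 334000) - 458546) = 1/(318948 - 458546) = 1/(-139598) = -1/139598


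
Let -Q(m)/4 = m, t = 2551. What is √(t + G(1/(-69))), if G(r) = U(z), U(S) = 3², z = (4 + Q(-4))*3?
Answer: 16*√10 ≈ 50.596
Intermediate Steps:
Q(m) = -4*m
z = 60 (z = (4 - 4*(-4))*3 = (4 + 16)*3 = 20*3 = 60)
U(S) = 9
G(r) = 9
√(t + G(1/(-69))) = √(2551 + 9) = √2560 = 16*√10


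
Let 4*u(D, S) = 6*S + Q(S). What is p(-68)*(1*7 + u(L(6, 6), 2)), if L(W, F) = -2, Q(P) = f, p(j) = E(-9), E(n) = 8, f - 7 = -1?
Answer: 92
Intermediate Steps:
f = 6 (f = 7 - 1 = 6)
p(j) = 8
Q(P) = 6
u(D, S) = 3/2 + 3*S/2 (u(D, S) = (6*S + 6)/4 = (6 + 6*S)/4 = 3/2 + 3*S/2)
p(-68)*(1*7 + u(L(6, 6), 2)) = 8*(1*7 + (3/2 + (3/2)*2)) = 8*(7 + (3/2 + 3)) = 8*(7 + 9/2) = 8*(23/2) = 92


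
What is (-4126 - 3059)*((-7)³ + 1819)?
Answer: -10605060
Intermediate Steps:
(-4126 - 3059)*((-7)³ + 1819) = -7185*(-343 + 1819) = -7185*1476 = -10605060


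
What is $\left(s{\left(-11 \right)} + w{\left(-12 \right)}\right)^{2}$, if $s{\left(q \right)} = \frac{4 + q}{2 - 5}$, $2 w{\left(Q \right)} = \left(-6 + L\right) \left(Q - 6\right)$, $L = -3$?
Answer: $\frac{62500}{9} \approx 6944.4$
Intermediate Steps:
$w{\left(Q \right)} = 27 - \frac{9 Q}{2}$ ($w{\left(Q \right)} = \frac{\left(-6 - 3\right) \left(Q - 6\right)}{2} = \frac{\left(-9\right) \left(-6 + Q\right)}{2} = \frac{54 - 9 Q}{2} = 27 - \frac{9 Q}{2}$)
$s{\left(q \right)} = - \frac{4}{3} - \frac{q}{3}$ ($s{\left(q \right)} = \frac{4 + q}{-3} = \left(4 + q\right) \left(- \frac{1}{3}\right) = - \frac{4}{3} - \frac{q}{3}$)
$\left(s{\left(-11 \right)} + w{\left(-12 \right)}\right)^{2} = \left(\left(- \frac{4}{3} - - \frac{11}{3}\right) + \left(27 - -54\right)\right)^{2} = \left(\left(- \frac{4}{3} + \frac{11}{3}\right) + \left(27 + 54\right)\right)^{2} = \left(\frac{7}{3} + 81\right)^{2} = \left(\frac{250}{3}\right)^{2} = \frac{62500}{9}$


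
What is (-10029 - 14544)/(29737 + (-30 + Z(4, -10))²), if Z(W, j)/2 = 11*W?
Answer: -24573/33101 ≈ -0.74236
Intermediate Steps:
Z(W, j) = 22*W (Z(W, j) = 2*(11*W) = 22*W)
(-10029 - 14544)/(29737 + (-30 + Z(4, -10))²) = (-10029 - 14544)/(29737 + (-30 + 22*4)²) = -24573/(29737 + (-30 + 88)²) = -24573/(29737 + 58²) = -24573/(29737 + 3364) = -24573/33101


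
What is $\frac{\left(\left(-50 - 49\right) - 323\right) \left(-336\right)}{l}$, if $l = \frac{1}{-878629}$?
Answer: $-124582563168$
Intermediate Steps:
$l = - \frac{1}{878629} \approx -1.1381 \cdot 10^{-6}$
$\frac{\left(\left(-50 - 49\right) - 323\right) \left(-336\right)}{l} = \frac{\left(\left(-50 - 49\right) - 323\right) \left(-336\right)}{- \frac{1}{878629}} = \left(\left(-50 - 49\right) - 323\right) \left(-336\right) \left(-878629\right) = \left(-99 - 323\right) \left(-336\right) \left(-878629\right) = \left(-422\right) \left(-336\right) \left(-878629\right) = 141792 \left(-878629\right) = -124582563168$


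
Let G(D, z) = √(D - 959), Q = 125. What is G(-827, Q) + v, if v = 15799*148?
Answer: 2338252 + I*√1786 ≈ 2.3383e+6 + 42.261*I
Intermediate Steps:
v = 2338252
G(D, z) = √(-959 + D)
G(-827, Q) + v = √(-959 - 827) + 2338252 = √(-1786) + 2338252 = I*√1786 + 2338252 = 2338252 + I*√1786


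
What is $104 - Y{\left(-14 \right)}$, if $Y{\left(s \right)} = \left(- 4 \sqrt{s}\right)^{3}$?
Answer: $104 - 896 i \sqrt{14} \approx 104.0 - 3352.5 i$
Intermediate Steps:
$Y{\left(s \right)} = - 64 s^{\frac{3}{2}}$
$104 - Y{\left(-14 \right)} = 104 - - 64 \left(-14\right)^{\frac{3}{2}} = 104 - - 64 \left(- 14 i \sqrt{14}\right) = 104 - 896 i \sqrt{14}$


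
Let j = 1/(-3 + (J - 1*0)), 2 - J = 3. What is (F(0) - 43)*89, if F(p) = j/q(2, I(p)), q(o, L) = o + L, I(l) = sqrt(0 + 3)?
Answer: -7743/2 + 89*sqrt(3)/4 ≈ -3833.0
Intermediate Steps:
J = -1 (J = 2 - 1*3 = 2 - 3 = -1)
I(l) = sqrt(3)
j = -1/4 (j = 1/(-3 + (-1 - 1*0)) = 1/(-3 + (-1 + 0)) = 1/(-3 - 1) = 1/(-4) = -1/4 ≈ -0.25000)
q(o, L) = L + o
F(p) = -1/(4*(2 + sqrt(3))) (F(p) = -1/(4*(sqrt(3) + 2)) = -1/(4*(2 + sqrt(3))))
(F(0) - 43)*89 = ((-1/2 + sqrt(3)/4) - 43)*89 = (-87/2 + sqrt(3)/4)*89 = -7743/2 + 89*sqrt(3)/4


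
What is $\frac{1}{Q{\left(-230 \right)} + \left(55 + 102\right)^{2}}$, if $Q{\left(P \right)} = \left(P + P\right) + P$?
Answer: $\frac{1}{23959} \approx 4.1738 \cdot 10^{-5}$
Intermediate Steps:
$Q{\left(P \right)} = 3 P$ ($Q{\left(P \right)} = 2 P + P = 3 P$)
$\frac{1}{Q{\left(-230 \right)} + \left(55 + 102\right)^{2}} = \frac{1}{3 \left(-230\right) + \left(55 + 102\right)^{2}} = \frac{1}{-690 + 157^{2}} = \frac{1}{-690 + 24649} = \frac{1}{23959}$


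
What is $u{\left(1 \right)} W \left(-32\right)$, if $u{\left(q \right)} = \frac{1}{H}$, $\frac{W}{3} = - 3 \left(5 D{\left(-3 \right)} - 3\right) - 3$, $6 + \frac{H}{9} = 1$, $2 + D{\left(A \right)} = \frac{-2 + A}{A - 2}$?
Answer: $\frac{224}{5} \approx 44.8$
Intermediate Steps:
$D{\left(A \right)} = -1$ ($D{\left(A \right)} = -2 + \frac{-2 + A}{A - 2} = -2 + \frac{-2 + A}{-2 + A} = -2 + 1 = -1$)
$H = -45$ ($H = -54 + 9 \cdot 1 = -54 + 9 = -45$)
$W = 63$ ($W = 3 \left(- 3 \left(5 \left(-1\right) - 3\right) - 3\right) = 3 \left(- 3 \left(-5 - 3\right) - 3\right) = 3 \left(\left(-3\right) \left(-8\right) - 3\right) = 3 \left(24 - 3\right) = 3 \cdot 21 = 63$)
$u{\left(q \right)} = - \frac{1}{45}$ ($u{\left(q \right)} = \frac{1}{-45} = - \frac{1}{45}$)
$u{\left(1 \right)} W \left(-32\right) = \left(- \frac{1}{45}\right) 63 \left(-32\right) = \left(- \frac{7}{5}\right) \left(-32\right) = \frac{224}{5}$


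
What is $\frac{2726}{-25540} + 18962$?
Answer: $\frac{242143377}{12770} \approx 18962.0$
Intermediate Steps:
$\frac{2726}{-25540} + 18962 = 2726 \left(- \frac{1}{25540}\right) + 18962 = - \frac{1363}{12770} + 18962 = \frac{242143377}{12770}$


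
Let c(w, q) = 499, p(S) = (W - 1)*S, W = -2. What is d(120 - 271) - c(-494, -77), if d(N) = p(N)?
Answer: -46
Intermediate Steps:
p(S) = -3*S (p(S) = (-2 - 1)*S = -3*S)
d(N) = -3*N
d(120 - 271) - c(-494, -77) = -3*(120 - 271) - 1*499 = -3*(-151) - 499 = 453 - 499 = -46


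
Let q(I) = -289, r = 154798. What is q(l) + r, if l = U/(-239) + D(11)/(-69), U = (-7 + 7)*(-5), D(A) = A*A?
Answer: 154509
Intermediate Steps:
D(A) = A²
U = 0 (U = 0*(-5) = 0)
l = -121/69 (l = 0/(-239) + 11²/(-69) = 0*(-1/239) + 121*(-1/69) = 0 - 121/69 = -121/69 ≈ -1.7536)
q(l) + r = -289 + 154798 = 154509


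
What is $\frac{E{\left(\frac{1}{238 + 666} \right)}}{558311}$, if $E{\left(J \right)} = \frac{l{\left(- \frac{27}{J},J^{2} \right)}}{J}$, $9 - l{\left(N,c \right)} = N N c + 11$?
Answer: $- \frac{660824}{558311} \approx -1.1836$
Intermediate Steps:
$l{\left(N,c \right)} = -2 - c N^{2}$ ($l{\left(N,c \right)} = 9 - \left(N N c + 11\right) = 9 - \left(N^{2} c + 11\right) = 9 - \left(c N^{2} + 11\right) = 9 - \left(11 + c N^{2}\right) = -2 - c N^{2}$)
$E{\left(J \right)} = - \frac{731}{J}$ ($E{\left(J \right)} = \frac{-2 - J^{2} \left(- \frac{27}{J}\right)^{2}}{J} = \frac{-2 - J^{2} \frac{729}{J^{2}}}{J} = \frac{-2 - 729}{J} = - \frac{731}{J}$)
$\frac{E{\left(\frac{1}{238 + 666} \right)}}{558311} = \frac{\left(-731\right) \frac{1}{\frac{1}{238 + 666}}}{558311} = - \frac{731}{\frac{1}{904}} \cdot \frac{1}{558311} = - 731 \frac{1}{\frac{1}{904}} \cdot \frac{1}{558311} = \left(-731\right) 904 \cdot \frac{1}{558311} = \left(-660824\right) \frac{1}{558311} = - \frac{660824}{558311}$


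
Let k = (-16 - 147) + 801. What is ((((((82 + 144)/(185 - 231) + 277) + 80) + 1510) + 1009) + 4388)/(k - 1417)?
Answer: -166959/17917 ≈ -9.3185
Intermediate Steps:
k = 638 (k = -163 + 801 = 638)
((((((82 + 144)/(185 - 231) + 277) + 80) + 1510) + 1009) + 4388)/(k - 1417) = ((((((82 + 144)/(185 - 231) + 277) + 80) + 1510) + 1009) + 4388)/(638 - 1417) = (((((226/(-46) + 277) + 80) + 1510) + 1009) + 4388)/(-779) = (((((226*(-1/46) + 277) + 80) + 1510) + 1009) + 4388)*(-1/779) = (((((-113/23 + 277) + 80) + 1510) + 1009) + 4388)*(-1/779) = ((((6258/23 + 80) + 1510) + 1009) + 4388)*(-1/779) = (((8098/23 + 1510) + 1009) + 4388)*(-1/779) = ((42828/23 + 1009) + 4388)*(-1/779) = (66035/23 + 4388)*(-1/779) = (166959/23)*(-1/779) = -166959/17917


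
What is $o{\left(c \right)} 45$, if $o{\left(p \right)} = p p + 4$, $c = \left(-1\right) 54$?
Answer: $131400$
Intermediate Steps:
$c = -54$
$o{\left(p \right)} = 4 + p^{2}$ ($o{\left(p \right)} = p^{2} + 4 = 4 + p^{2}$)
$o{\left(c \right)} 45 = \left(4 + \left(-54\right)^{2}\right) 45 = \left(4 + 2916\right) 45 = 2920 \cdot 45 = 131400$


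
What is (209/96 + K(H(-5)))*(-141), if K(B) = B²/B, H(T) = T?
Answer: 12737/32 ≈ 398.03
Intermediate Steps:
K(B) = B
(209/96 + K(H(-5)))*(-141) = (209/96 - 5)*(-141) = -271/96*(-141) = 12737/32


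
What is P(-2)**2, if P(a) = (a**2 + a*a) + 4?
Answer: 144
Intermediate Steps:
P(a) = 4 + 2*a**2 (P(a) = (a**2 + a**2) + 4 = 2*a**2 + 4 = 4 + 2*a**2)
P(-2)**2 = (4 + 2*(-2)**2)**2 = (4 + 2*4)**2 = (4 + 8)**2 = 12**2 = 144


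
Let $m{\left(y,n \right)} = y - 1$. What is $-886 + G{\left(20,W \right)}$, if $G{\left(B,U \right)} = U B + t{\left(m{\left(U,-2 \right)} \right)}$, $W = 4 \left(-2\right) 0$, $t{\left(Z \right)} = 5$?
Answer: $-881$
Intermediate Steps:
$m{\left(y,n \right)} = -1 + y$ ($m{\left(y,n \right)} = y - 1 = -1 + y$)
$W = 0$ ($W = \left(-8\right) 0 = 0$)
$G{\left(B,U \right)} = 5 + B U$ ($G{\left(B,U \right)} = U B + 5 = B U + 5 = 5 + B U$)
$-886 + G{\left(20,W \right)} = -886 + \left(5 + 20 \cdot 0\right) = -886 + \left(5 + 0\right) = -886 + 5 = -881$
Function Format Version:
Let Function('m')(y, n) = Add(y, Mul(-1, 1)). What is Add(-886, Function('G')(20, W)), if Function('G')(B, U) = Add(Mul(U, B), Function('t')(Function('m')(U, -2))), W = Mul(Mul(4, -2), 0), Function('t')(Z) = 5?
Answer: -881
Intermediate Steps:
Function('m')(y, n) = Add(-1, y) (Function('m')(y, n) = Add(y, -1) = Add(-1, y))
W = 0 (W = Mul(-8, 0) = 0)
Function('G')(B, U) = Add(5, Mul(B, U)) (Function('G')(B, U) = Add(Mul(U, B), 5) = Add(Mul(B, U), 5) = Add(5, Mul(B, U)))
Add(-886, Function('G')(20, W)) = Add(-886, Add(5, Mul(20, 0))) = Add(-886, Add(5, 0)) = Add(-886, 5) = -881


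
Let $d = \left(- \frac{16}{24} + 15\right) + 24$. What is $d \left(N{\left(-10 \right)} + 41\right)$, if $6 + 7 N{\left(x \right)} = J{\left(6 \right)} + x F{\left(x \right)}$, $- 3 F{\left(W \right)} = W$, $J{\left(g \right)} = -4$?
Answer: $\frac{84065}{63} \approx 1334.4$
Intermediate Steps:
$F{\left(W \right)} = - \frac{W}{3}$
$d = \frac{115}{3}$ ($d = \left(\left(-16\right) \frac{1}{24} + 15\right) + 24 = \left(- \frac{2}{3} + 15\right) + 24 = \frac{43}{3} + 24 = \frac{115}{3} \approx 38.333$)
$N{\left(x \right)} = - \frac{10}{7} - \frac{x^{2}}{21}$ ($N{\left(x \right)} = - \frac{6}{7} + \frac{-4 + x \left(- \frac{x}{3}\right)}{7} = - \frac{6}{7} + \frac{-4 - \frac{x^{2}}{3}}{7} = - \frac{6}{7} - \left(\frac{4}{7} + \frac{x^{2}}{21}\right) = - \frac{10}{7} - \frac{x^{2}}{21}$)
$d \left(N{\left(-10 \right)} + 41\right) = \frac{115 \left(\left(- \frac{10}{7} - \frac{\left(-10\right)^{2}}{21}\right) + 41\right)}{3} = \frac{115 \left(\left(- \frac{10}{7} - \frac{100}{21}\right) + 41\right)}{3} = \frac{115 \left(- \frac{130}{21} + 41\right)}{3} = \frac{115}{3} \cdot \frac{731}{21} = \frac{84065}{63}$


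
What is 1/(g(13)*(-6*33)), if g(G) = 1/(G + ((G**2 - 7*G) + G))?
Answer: -52/99 ≈ -0.52525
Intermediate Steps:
g(G) = 1/(G**2 - 5*G) (g(G) = 1/(G + (G**2 - 6*G)) = 1/(G**2 - 5*G))
1/(g(13)*(-6*33)) = 1/((1/(13*(-5 + 13)))*(-6*33)) = 1/(((1/13)/8)*(-198)) = 1/(((1/13)*(1/8))*(-198)) = 1/((1/104)*(-198)) = 1/(-99/52) = -52/99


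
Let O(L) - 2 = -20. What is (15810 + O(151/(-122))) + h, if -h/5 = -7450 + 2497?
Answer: 40557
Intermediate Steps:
h = 24765 (h = -5*(-7450 + 2497) = -5*(-4953) = 24765)
O(L) = -18 (O(L) = 2 - 20 = -18)
(15810 + O(151/(-122))) + h = (15810 - 18) + 24765 = 15792 + 24765 = 40557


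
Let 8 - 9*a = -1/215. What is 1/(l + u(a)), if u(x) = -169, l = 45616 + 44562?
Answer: 1/90009 ≈ 1.1110e-5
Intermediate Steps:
l = 90178
a = 1721/1935 (a = 8/9 - (-1)/(9*215) = 8/9 - 1/9*(-1/215) = 8/9 + 1/1935 = 1721/1935 ≈ 0.88941)
1/(l + u(a)) = 1/(90178 - 169) = 1/90009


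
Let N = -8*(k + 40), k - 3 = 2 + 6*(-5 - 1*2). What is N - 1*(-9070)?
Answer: 9046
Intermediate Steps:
k = -37 (k = 3 + (2 + 6*(-5 - 1*2)) = 3 + (2 + 6*(-5 - 2)) = 3 + (2 + 6*(-7)) = 3 + (2 - 42) = 3 - 40 = -37)
N = -24 (N = -8*(-37 + 40) = -8*3 = -24)
N - 1*(-9070) = -24 - 1*(-9070) = -24 + 9070 = 9046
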